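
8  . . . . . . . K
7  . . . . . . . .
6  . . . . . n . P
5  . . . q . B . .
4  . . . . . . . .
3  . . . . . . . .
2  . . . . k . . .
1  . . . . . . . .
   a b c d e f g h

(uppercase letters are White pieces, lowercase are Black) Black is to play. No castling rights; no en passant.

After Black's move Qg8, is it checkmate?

After Qg8: white king on h8; in check: yes, from the black queen on g8.
King squares — g7: attacked by Qg8; h7: attacked by Nf6; g8: attacked by Nf6.
White has no legal moves → checkmate.

yes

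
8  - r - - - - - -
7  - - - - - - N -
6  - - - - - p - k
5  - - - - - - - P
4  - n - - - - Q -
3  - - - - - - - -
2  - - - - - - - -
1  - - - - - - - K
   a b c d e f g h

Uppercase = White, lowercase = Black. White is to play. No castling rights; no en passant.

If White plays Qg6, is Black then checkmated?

yes

After Qg6: black king on h6; in check: yes, from the white queen on g6.
King squares — g5: attacked by Qg6; h5: attacked by Qg6; g6: attacked by Ph5; g7: attacked by Qg6; h7: attacked by Qg6.
Black has no legal moves → checkmate.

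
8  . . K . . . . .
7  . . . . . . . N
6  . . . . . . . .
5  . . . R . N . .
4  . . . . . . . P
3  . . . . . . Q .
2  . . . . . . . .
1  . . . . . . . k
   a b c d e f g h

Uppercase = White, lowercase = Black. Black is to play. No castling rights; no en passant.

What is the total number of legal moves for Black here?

Black to move; king on h1.
In check: no.
Legal moves: none.
Count: 0.

0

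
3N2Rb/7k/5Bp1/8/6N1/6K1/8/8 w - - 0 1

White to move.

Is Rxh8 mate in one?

After Rxh8: black king on h7; in check: yes, from the white rook on h8.
King squares — g6: own pawn; h6: attacked by Ng4; g7: attacked by Bf6; g8: attacked by Rh8; h8: attacked by Bf6.
Black has no legal moves → checkmate.

yes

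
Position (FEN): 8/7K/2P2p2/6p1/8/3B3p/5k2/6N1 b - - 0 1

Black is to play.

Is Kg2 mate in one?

no

After Kg2: white king on h7; in check: no.
White is not in check, so this cannot be checkmate.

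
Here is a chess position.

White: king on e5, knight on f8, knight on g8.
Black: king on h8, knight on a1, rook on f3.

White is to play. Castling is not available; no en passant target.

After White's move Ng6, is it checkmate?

After Ng6: black king on h8; in check: yes, from the white knight on g6.
Black has 3 legal replies: Kxg8, Kh7, Kg7.
In check but a legal move exists → not checkmate.

no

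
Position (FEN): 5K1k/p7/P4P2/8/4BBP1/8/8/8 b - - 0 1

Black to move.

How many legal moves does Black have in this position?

0

Black to move; king on h8.
In check: no.
Legal moves: none.
Count: 0.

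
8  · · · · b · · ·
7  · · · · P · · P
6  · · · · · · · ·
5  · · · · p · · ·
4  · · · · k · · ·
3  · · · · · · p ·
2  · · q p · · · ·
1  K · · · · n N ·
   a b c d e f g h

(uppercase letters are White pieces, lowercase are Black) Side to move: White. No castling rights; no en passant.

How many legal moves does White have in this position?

7

White to move; king on a1.
In check: no.
Legal moves: Nh3, Nf3, Ne2, h8=Q, h8=R, h8=B, h8=N.
Count: 7.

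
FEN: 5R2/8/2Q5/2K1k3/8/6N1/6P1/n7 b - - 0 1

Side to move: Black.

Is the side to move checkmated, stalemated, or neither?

Black to move; black king on e5.
In check: no.
Legal moves for Black: Nb3+, Nc2.
Black has 2 legal moves and is not in check → neither.

neither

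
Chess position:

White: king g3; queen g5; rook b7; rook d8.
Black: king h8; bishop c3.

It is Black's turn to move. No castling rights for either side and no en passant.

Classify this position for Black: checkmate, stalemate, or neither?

Black to move; black king on h8.
In check: yes, from the white rook on d8.
King squares — g7: attacked by Qg5; h7: attacked by Rb7; g8: attacked by Qg5.
Legal moves for Black: none.
In check with no legal moves → checkmate.

checkmate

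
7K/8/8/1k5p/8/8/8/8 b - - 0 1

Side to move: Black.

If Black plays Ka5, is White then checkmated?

After Ka5: white king on h8; in check: no.
White is not in check, so this cannot be checkmate.

no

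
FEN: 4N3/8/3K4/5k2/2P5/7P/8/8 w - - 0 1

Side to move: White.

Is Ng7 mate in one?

After Ng7: black king on f5; in check: yes, from the white knight on g7.
Black has 5 legal replies: Kg6, Kf6, Kg5, Kf4, Ke4.
In check but a legal move exists → not checkmate.

no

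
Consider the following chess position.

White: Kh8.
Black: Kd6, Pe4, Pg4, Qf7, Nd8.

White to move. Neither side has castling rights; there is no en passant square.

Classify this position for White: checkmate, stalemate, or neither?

stalemate

White to move; white king on h8.
In check: no.
King squares — g7: attacked by Qf7; h7: attacked by Qf7; g8: attacked by Qf7.
Legal moves for White: none.
Not in check and no legal moves → stalemate.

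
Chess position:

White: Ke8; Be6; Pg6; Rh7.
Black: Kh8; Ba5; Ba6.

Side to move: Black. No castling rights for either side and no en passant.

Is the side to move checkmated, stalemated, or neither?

checkmate

Black to move; black king on h8.
In check: yes, from the white rook on h7.
King squares — g7: attacked by Rh7; h7: attacked by Pg6; g8: attacked by Be6.
Legal moves for Black: none.
In check with no legal moves → checkmate.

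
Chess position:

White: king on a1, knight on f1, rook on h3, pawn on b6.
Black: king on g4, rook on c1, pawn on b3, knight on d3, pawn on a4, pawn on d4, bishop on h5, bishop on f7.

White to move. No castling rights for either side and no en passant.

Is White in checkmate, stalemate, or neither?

White to move; white king on a1.
In check: yes, from the black rook on c1.
King squares — b1: attacked by Rc1; a2: attacked by Pb3; b2: attacked by Nd3.
Legal moves for White: none.
In check with no legal moves → checkmate.

checkmate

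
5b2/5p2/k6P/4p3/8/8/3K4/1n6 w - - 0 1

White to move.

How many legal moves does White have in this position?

White to move; king on d2.
In check: yes, from the black knight on b1.
Legal moves: Ke3, Kd3, Ke2, Kc2, Ke1, Kd1, Kc1.
Count: 7.

7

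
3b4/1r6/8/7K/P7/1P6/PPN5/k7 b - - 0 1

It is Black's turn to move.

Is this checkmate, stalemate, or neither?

neither

Black to move; black king on a1.
In check: yes, from the white knight on c2.
King squares — b1: available; a2: available; b2: available.
Legal moves for Black: Kxb2, Kxa2, Kb1.
Black is in check but has 3 legal moves → neither.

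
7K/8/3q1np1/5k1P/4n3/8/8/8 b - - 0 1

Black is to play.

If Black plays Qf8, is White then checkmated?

After Qf8: white king on h8; in check: yes, from the black queen on f8.
King squares — g7: attacked by Qf8; h7: attacked by Nf6; g8: attacked by Nf6.
White has no legal moves → checkmate.

yes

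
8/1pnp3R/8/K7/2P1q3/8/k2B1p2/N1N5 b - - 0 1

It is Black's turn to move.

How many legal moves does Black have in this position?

4

Black to move; king on a2.
In check: yes, from the white knight on c1.
Legal moves: Ka3, Kb2, Kb1, Kxa1.
Count: 4.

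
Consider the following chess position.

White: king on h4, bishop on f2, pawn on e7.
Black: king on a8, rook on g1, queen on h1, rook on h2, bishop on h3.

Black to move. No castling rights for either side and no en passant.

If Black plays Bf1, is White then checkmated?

After Bf1: white king on h4; in check: yes, from the black rook on h2.
King squares — g3: attacked by Rg1; h3: attacked by Bf1; g4: attacked by Rg1; g5: attacked by Rg1; h5: attacked by Rh2.
White has no legal moves → checkmate.

yes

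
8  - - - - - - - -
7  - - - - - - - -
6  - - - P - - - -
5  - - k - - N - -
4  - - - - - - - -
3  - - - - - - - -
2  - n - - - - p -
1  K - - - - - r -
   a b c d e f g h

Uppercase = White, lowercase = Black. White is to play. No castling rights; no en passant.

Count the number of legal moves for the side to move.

2

White to move; king on a1.
In check: yes, from the black rook on g1.
Legal moves: Kxb2, Ka2.
Count: 2.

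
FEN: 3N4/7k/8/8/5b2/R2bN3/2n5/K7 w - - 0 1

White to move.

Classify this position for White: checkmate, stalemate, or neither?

neither

White to move; white king on a1.
In check: yes, from the black knight on c2.
Legal moves for White: Kb2, Ka2, Kb1, Nxc2.
White is in check but has 4 legal moves → neither.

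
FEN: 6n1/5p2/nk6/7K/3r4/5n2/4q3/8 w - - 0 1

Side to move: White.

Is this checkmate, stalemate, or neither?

White to move; white king on h5.
In check: no.
King squares — g4: attacked by Rd4; h4: attacked by Nf3; g5: attacked by Nf3; g6: attacked by Pf7; h6: attacked by Ng8.
Legal moves for White: none.
Not in check and no legal moves → stalemate.

stalemate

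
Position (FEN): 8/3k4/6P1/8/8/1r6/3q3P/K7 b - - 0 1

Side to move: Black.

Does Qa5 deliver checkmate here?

yes

After Qa5: white king on a1; in check: yes, from the black queen on a5.
King squares — b1: attacked by Rb3; a2: attacked by Qa5; b2: attacked by Rb3.
White has no legal moves → checkmate.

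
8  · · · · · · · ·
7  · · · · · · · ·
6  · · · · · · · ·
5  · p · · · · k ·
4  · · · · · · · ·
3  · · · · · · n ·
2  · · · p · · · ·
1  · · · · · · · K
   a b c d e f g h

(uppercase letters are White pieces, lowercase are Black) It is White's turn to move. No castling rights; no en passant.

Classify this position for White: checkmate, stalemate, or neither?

White to move; white king on h1.
In check: yes, from the black knight on g3.
King squares — g1: available; g2: available; h2: available.
Legal moves for White: Kh2, Kg2, Kg1.
White is in check but has 3 legal moves → neither.

neither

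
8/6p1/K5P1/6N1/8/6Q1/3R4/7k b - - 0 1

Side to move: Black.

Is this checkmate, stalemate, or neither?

Black to move; black king on h1.
In check: no.
King squares — g1: attacked by Qg3; g2: attacked by Rd2; h2: attacked by Rd2.
Legal moves for Black: none.
Not in check and no legal moves → stalemate.

stalemate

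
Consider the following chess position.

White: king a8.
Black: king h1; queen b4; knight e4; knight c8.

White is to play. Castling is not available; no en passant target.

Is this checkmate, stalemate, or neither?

stalemate

White to move; white king on a8.
In check: no.
King squares — a7: attacked by Nc8; b7: attacked by Qb4; b8: attacked by Qb4.
Legal moves for White: none.
Not in check and no legal moves → stalemate.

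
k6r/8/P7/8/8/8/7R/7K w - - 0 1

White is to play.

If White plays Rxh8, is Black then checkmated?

After Rxh8: black king on a8; in check: yes, from the white rook on h8.
Black has 1 legal reply: Ka7.
In check but a legal move exists → not checkmate.

no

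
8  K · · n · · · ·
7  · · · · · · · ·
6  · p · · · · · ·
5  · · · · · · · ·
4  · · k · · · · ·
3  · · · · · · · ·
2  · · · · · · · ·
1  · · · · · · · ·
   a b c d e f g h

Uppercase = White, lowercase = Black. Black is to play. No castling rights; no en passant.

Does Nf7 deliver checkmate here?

no

After Nf7: white king on a8; in check: no.
White is not in check, so this cannot be checkmate.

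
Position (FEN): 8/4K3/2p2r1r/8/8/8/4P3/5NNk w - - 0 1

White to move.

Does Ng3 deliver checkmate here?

no

After Ng3: black king on h1; in check: yes, from the white knight on g3.
Black has 3 legal replies: Kh2, Kg2, Kxg1.
In check but a legal move exists → not checkmate.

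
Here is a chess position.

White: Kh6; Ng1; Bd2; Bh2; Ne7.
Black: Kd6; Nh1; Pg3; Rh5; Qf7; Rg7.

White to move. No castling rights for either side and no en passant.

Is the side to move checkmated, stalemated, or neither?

checkmate

White to move; white king on h6.
In check: yes, from the black rook on h5.
King squares — g5: attacked by Rh5; h5: attacked by Qf7; g6: attacked by Qf7; g7: attacked by Qf7; h7: attacked by Rh5.
Legal moves for White: none.
In check with no legal moves → checkmate.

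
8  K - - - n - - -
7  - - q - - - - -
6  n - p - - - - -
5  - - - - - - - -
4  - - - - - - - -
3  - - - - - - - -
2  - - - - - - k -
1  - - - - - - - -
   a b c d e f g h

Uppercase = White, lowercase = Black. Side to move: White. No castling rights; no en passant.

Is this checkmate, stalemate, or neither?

stalemate

White to move; white king on a8.
In check: no.
King squares — a7: attacked by Qc7; b7: attacked by Qc7; b8: attacked by Na6.
Legal moves for White: none.
Not in check and no legal moves → stalemate.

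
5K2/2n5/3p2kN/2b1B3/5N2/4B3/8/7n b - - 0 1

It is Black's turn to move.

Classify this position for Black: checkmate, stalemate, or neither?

Black to move; black king on g6.
In check: yes, from the white knight on f4.
Legal moves for Black: Kh7, Kxh6, Kg5.
Black is in check but has 3 legal moves → neither.

neither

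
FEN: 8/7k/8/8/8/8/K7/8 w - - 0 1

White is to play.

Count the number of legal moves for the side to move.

5

White to move; king on a2.
In check: no.
Legal moves: Kb3, Ka3, Kb2, Kb1, Ka1.
Count: 5.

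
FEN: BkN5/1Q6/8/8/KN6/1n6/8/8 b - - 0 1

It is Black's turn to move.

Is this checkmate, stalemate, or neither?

Black to move; black king on b8.
In check: yes, from the white queen on b7.
King squares — a7: attacked by Qb7; b7: attacked by Ba8; c7: attacked by Qb7; a8: attacked by Qb7; c8: attacked by Qb7.
Legal moves for Black: none.
In check with no legal moves → checkmate.

checkmate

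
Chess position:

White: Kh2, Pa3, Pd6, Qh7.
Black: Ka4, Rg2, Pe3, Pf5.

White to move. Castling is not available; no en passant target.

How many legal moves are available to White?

3

White to move; king on h2.
In check: yes, from the black rook on g2.
Legal moves: Kh3, Kxg2, Kh1.
Count: 3.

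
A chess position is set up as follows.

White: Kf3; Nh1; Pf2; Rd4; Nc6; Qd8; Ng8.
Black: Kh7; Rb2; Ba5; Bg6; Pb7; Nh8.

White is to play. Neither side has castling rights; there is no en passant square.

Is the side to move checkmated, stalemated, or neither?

White to move; white king on f3.
In check: no.
Legal moves for White include: Nge7, Nh6, Nf6+, Qf8, Qe8, Qc8, Qb8, Qa8, Qe7+, Qd7+, Qc7+, Qf6, Qd6, Qb6, Qg5, Qd5, Qxa5, Qh4+, ... (list truncated; more exist).
White has legal moves and is not in check → neither.

neither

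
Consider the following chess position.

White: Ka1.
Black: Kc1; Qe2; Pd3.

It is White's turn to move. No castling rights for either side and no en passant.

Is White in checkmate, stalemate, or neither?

stalemate

White to move; white king on a1.
In check: no.
King squares — b1: attacked by Kc1; a2: attacked by Qe2; b2: attacked by Kc1.
Legal moves for White: none.
Not in check and no legal moves → stalemate.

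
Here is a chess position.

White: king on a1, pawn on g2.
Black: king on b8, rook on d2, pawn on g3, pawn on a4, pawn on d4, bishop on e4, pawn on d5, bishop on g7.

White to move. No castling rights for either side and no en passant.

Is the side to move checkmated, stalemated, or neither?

White to move; white king on a1.
In check: no.
King squares — b1: attacked by Be4; a2: attacked by Rd2; b2: attacked by Rd2.
Legal moves for White: none.
Not in check and no legal moves → stalemate.

stalemate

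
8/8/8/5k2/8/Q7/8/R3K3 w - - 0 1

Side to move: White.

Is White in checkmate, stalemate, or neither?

White to move; white king on e1.
In check: no.
Legal moves for White include: Qf8+, Qa8, Qe7, Qa7, Qd6, Qa6, Qc5+, Qa5+, Qb4, Qa4, Qh3+, Qg3, Qf3+, Qe3, Qd3+, Qc3, Qb3, Qb2, ... (list truncated; more exist).
White has legal moves and is not in check → neither.

neither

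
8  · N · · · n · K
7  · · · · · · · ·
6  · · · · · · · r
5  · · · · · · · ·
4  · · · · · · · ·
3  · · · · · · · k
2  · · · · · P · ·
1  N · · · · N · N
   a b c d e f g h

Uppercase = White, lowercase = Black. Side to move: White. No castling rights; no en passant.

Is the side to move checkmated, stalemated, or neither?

neither

White to move; white king on h8.
In check: yes, from the black rook on h6.
King squares — g7: available; h7: attacked by Rh6; g8: available.
Legal moves for White: Kg8, Kg7.
White is in check but has 2 legal moves → neither.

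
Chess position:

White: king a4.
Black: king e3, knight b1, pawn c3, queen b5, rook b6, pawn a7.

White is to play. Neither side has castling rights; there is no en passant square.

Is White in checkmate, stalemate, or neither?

White to move; white king on a4.
In check: yes, from the black queen on b5.
King squares — a3: attacked by Nb1; b3: attacked by Qb5; b4: attacked by Qb5; a5: attacked by Qb5; b5: attacked by Rb6.
Legal moves for White: none.
In check with no legal moves → checkmate.

checkmate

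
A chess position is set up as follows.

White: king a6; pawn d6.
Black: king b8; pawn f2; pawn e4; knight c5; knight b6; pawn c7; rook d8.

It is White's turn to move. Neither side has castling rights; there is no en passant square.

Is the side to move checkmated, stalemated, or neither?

neither

White to move; white king on a6.
In check: yes, from the black knight on c5.
King squares — a5: available; b5: available; b6: attacked by Pc7; a7: attacked by Kb8; b7: attacked by Nc5.
Legal moves for White: Kb5, Ka5.
White is in check but has 2 legal moves → neither.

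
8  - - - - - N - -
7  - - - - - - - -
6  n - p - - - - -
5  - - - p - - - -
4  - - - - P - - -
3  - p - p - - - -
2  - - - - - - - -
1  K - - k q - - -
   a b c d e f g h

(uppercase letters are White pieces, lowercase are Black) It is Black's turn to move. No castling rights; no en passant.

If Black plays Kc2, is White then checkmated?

yes

After Kc2: white king on a1; in check: yes, from the black queen on e1.
King squares — b1: attacked by Qe1; a2: attacked by Pb3; b2: attacked by Kc2.
White has no legal moves → checkmate.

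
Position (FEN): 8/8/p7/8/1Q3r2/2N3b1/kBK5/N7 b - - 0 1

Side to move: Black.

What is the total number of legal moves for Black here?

0

Black to move; king on a2.
In check: yes, from the white knight on c3.
Legal moves: none.
Count: 0.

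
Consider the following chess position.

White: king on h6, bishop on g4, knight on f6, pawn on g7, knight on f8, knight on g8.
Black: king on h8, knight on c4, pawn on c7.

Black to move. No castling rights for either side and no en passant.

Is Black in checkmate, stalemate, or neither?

Black to move; black king on h8.
In check: yes, from the white pawn on g7.
King squares — g7: attacked by Kh6; h7: attacked by Nf6; g8: attacked by Nf6.
Legal moves for Black: none.
In check with no legal moves → checkmate.

checkmate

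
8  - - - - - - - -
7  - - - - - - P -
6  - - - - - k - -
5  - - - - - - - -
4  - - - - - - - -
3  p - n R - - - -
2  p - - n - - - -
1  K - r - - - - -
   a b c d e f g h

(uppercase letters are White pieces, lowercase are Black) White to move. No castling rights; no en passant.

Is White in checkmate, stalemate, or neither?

checkmate

White to move; white king on a1.
In check: yes, from the black rook on c1.
King squares — b1: attacked by Rc1; a2: attacked by Nc3; b2: attacked by Pa3.
Legal moves for White: none.
In check with no legal moves → checkmate.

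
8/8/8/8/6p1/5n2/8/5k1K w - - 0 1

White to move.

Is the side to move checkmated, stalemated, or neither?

stalemate

White to move; white king on h1.
In check: no.
King squares — g1: attacked by Kf1; g2: attacked by Kf1; h2: attacked by Nf3.
Legal moves for White: none.
Not in check and no legal moves → stalemate.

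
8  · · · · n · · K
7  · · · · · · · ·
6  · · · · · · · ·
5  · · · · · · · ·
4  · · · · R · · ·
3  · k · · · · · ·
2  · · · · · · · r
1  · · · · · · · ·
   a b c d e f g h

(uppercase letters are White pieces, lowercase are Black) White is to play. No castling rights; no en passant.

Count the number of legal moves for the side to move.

White to move; king on h8.
In check: yes, from the black rook on h2.
Legal moves: Kg8, Rh4.
Count: 2.

2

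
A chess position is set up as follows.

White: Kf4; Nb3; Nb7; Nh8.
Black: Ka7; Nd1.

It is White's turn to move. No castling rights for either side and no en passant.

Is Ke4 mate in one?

no

After Ke4: black king on a7; in check: no.
Black is not in check, so this cannot be checkmate.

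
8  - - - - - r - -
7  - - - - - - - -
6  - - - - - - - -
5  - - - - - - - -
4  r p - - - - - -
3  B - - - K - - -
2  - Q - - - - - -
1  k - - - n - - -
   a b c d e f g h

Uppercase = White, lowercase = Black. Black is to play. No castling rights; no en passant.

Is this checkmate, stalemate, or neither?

checkmate

Black to move; black king on a1.
In check: yes, from the white queen on b2.
King squares — b1: attacked by Qb2; a2: attacked by Qb2; b2: attacked by Ba3.
Legal moves for Black: none.
In check with no legal moves → checkmate.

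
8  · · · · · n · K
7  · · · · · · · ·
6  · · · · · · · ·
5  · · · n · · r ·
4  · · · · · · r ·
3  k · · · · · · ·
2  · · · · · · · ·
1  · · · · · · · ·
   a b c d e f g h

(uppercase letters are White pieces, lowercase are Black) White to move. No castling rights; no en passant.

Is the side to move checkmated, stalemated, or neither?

White to move; white king on h8.
In check: no.
King squares — g7: attacked by Rg5; h7: attacked by Nf8; g8: attacked by Rg5.
Legal moves for White: none.
Not in check and no legal moves → stalemate.

stalemate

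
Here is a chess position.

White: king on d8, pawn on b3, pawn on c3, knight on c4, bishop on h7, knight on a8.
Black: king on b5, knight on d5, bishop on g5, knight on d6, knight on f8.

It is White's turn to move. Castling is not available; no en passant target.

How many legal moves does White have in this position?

0

White to move; king on d8.
In check: yes, from the black bishop on g5.
Legal moves: none.
Count: 0.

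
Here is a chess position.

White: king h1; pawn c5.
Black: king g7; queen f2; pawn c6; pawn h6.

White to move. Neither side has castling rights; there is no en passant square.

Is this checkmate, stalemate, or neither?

White to move; white king on h1.
In check: no.
King squares — g1: attacked by Qf2; g2: attacked by Qf2; h2: attacked by Qf2.
Legal moves for White: none.
Not in check and no legal moves → stalemate.

stalemate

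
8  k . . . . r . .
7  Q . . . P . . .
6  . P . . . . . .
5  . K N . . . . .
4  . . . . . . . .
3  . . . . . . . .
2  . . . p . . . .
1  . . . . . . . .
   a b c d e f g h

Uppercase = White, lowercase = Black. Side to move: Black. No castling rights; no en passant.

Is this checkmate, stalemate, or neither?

checkmate

Black to move; black king on a8.
In check: yes, from the white queen on a7.
King squares — a7: attacked by Pb6; b7: attacked by Nc5; b8: attacked by Qa7.
Legal moves for Black: none.
In check with no legal moves → checkmate.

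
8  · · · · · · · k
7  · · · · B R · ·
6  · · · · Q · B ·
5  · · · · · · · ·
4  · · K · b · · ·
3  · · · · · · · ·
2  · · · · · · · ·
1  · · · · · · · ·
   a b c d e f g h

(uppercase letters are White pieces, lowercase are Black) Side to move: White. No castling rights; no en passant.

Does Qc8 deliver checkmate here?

yes

After Qc8: black king on h8; in check: yes, from the white queen on c8.
King squares — g7: attacked by Rf7; h7: attacked by Bg6; g8: attacked by Qc8.
Black has no legal moves → checkmate.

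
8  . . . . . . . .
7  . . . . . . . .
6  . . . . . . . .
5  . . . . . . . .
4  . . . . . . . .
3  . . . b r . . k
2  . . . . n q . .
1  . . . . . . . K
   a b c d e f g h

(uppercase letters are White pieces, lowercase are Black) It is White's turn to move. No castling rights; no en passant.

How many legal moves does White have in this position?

0

White to move; king on h1.
In check: no.
Legal moves: none.
Count: 0.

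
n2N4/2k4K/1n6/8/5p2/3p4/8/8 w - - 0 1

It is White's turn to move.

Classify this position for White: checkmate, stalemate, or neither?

neither

White to move; white king on h7.
In check: no.
Legal moves for White: Nf7, Nb7, Ne6+, Nc6, Kh8, Kg8, Kg7, Kh6, Kg6.
White has 9 legal moves and is not in check → neither.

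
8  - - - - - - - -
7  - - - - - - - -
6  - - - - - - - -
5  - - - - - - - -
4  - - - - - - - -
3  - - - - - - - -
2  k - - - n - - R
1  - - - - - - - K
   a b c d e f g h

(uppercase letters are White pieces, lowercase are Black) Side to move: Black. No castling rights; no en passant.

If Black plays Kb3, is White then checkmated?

After Kb3: white king on h1; in check: no.
White is not in check, so this cannot be checkmate.

no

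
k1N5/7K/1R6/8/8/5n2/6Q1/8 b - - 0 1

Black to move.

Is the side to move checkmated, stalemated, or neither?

stalemate

Black to move; black king on a8.
In check: no.
King squares — a7: attacked by Nc8; b7: attacked by Rb6; b8: attacked by Rb6.
Legal moves for Black: none.
Not in check and no legal moves → stalemate.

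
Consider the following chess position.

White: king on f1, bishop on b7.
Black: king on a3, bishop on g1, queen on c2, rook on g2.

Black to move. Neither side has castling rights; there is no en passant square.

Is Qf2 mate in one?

After Qf2: white king on f1; in check: yes, from the black queen on f2.
King squares — e1: attacked by Qf2; g1: attacked by Qf2; e2: attacked by Qf2; f2: attacked by Bg1; g2: attacked by Qf2.
White has no legal moves → checkmate.

yes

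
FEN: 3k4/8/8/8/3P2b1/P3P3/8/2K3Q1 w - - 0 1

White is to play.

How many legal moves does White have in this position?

16

White to move; king on c1.
In check: no.
Legal moves: Qxg4, Qg3, Qh2, Qg2, Qf2, Qh1, Qf1, Qe1, Qd1, Kd2, Kc2, Kb2, Kb1, d5, e4, a4.
Count: 16.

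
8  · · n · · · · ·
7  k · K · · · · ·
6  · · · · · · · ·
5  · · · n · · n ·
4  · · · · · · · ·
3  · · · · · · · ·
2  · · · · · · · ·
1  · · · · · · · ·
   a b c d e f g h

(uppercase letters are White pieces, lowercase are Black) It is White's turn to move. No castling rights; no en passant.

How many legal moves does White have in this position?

4

White to move; king on c7.
In check: yes, from the black knight on d5.
Legal moves: Kd8, Kxc8, Kd7, Kc6.
Count: 4.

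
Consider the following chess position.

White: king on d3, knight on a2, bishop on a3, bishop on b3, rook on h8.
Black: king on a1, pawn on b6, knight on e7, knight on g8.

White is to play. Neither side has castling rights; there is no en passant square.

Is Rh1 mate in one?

After Rh1: black king on a1; in check: yes, from the white rook on h1.
King squares — b1: attacked by Rh1; a2: attacked by Bb3; b2: attacked by Ba3.
Black has no legal moves → checkmate.

yes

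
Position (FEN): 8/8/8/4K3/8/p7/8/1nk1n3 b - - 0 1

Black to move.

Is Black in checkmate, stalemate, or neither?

neither

Black to move; black king on c1.
In check: no.
Legal moves for Black: Nf3+, Nd3+, Ng2, Nc2, Kd2, Kc2, Kb2, Kd1, Nc3, Nd2, a2.
Black has 11 legal moves and is not in check → neither.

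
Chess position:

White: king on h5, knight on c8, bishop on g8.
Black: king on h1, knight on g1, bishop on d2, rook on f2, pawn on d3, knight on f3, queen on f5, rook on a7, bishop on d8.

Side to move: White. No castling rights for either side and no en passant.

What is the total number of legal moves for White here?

0

White to move; king on h5.
In check: yes, from the black queen on f5.
Legal moves: none.
Count: 0.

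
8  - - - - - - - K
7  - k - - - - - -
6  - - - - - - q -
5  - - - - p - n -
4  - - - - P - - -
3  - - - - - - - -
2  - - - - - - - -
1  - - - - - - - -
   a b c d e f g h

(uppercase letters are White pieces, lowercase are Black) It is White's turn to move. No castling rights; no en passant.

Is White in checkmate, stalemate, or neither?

stalemate

White to move; white king on h8.
In check: no.
King squares — g7: attacked by Qg6; h7: attacked by Ng5; g8: attacked by Qg6.
Legal moves for White: none.
Not in check and no legal moves → stalemate.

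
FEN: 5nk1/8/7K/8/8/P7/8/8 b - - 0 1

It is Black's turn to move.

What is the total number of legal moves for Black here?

Black to move; king on g8.
In check: no.
Legal moves: Kh8, Kf7, Nh7, Nd7, Ng6, Ne6.
Count: 6.

6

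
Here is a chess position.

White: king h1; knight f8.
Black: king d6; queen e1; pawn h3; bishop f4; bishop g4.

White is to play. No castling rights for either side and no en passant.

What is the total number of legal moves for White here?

White to move; king on h1.
In check: yes, from the black queen on e1.
Legal moves: none.
Count: 0.

0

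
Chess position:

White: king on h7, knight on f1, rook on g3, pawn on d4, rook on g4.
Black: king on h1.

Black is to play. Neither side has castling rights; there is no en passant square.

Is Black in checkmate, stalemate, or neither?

stalemate

Black to move; black king on h1.
In check: no.
King squares — g1: attacked by Rg3; g2: attacked by Rg3; h2: attacked by Nf1.
Legal moves for Black: none.
Not in check and no legal moves → stalemate.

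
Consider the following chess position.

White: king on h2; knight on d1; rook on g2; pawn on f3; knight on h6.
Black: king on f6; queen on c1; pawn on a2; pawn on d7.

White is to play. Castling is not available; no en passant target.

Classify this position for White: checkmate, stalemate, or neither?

neither

White to move; white king on h2.
In check: no.
Legal moves for White include: Ng8+, Nf7, Nf5, Ng4+, Kh3, Kg3, Kh1, Kg1, Rg8, Rg7, Rg6+, Rg5, Rg4, Rg3, Rf2, Re2, Rd2, Rc2, ... (list truncated; more exist).
White has legal moves and is not in check → neither.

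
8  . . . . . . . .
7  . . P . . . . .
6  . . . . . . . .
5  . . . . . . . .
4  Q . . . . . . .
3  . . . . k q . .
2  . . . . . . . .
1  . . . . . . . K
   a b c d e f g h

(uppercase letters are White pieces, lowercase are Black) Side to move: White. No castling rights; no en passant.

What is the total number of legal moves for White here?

White to move; king on h1.
In check: yes, from the black queen on f3.
Legal moves: Kh2, Kg1.
Count: 2.

2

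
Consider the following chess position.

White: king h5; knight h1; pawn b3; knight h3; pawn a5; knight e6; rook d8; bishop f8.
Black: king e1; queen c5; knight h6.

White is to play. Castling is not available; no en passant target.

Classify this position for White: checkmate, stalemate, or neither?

White to move; white king on h5.
In check: yes, from the black queen on c5.
Legal moves for White: Kxh6, Kg6, Kh4, Bxc5, Rd5, Neg5, Nxc5, Nhg5.
White is in check but has 8 legal moves → neither.

neither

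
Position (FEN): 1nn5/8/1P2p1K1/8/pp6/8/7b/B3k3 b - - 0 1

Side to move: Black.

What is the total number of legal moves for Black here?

21

Black to move; king on e1.
In check: no.
Legal moves: Ne7+, Na7, Nd6, Nxb6, Nd7, Nc6, Na6, Bc7, Bd6, Be5, Bf4, Bg3, Bg1, Kf2, Ke2, Kd2, Kf1, Kd1, e5, b3, a3.
Count: 21.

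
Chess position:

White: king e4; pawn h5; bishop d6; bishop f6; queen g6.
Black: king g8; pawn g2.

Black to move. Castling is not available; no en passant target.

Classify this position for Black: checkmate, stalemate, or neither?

checkmate

Black to move; black king on g8.
In check: yes, from the white queen on g6.
King squares — f7: attacked by Qg6; g7: attacked by Bf6; h7: attacked by Qg6; f8: attacked by Bd6; h8: attacked by Bf6.
Legal moves for Black: none.
In check with no legal moves → checkmate.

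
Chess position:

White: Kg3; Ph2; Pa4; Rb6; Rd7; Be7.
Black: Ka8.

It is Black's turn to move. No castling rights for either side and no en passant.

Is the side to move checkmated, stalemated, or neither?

Black to move; black king on a8.
In check: no.
King squares — a7: attacked by Rd7; b7: attacked by Rb6; b8: attacked by Rb6.
Legal moves for Black: none.
Not in check and no legal moves → stalemate.

stalemate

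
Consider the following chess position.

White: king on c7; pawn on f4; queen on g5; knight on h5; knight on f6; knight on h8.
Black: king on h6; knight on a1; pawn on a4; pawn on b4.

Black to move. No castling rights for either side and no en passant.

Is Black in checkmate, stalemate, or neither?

checkmate

Black to move; black king on h6.
In check: yes, from the white queen on g5.
King squares — g5: attacked by Pf4; h5: attacked by Qg5; g6: attacked by Qg5; g7: attacked by Qg5; h7: attacked by Nf6.
Legal moves for Black: none.
In check with no legal moves → checkmate.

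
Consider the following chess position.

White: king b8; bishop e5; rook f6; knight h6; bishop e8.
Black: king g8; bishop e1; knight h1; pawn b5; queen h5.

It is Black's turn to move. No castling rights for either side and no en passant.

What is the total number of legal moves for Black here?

Black to move; king on g8.
In check: yes, from the white knight on h6.
Legal moves: Kh8, Kh7, Kg7, Qxh6.
Count: 4.

4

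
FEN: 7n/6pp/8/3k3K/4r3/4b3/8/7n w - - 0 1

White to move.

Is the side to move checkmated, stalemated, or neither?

White to move; white king on h5.
In check: no.
King squares — g4: attacked by Re4; h4: attacked by Re4; g5: attacked by Be3; g6: attacked by Ph7; h6: attacked by Be3.
Legal moves for White: none.
Not in check and no legal moves → stalemate.

stalemate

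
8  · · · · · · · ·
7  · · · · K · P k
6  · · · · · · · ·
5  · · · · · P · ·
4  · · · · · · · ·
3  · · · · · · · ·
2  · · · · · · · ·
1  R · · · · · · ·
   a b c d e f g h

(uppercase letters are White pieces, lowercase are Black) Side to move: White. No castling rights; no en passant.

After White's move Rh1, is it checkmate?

no

After Rh1: black king on h7; in check: yes, from the white rook on h1.
Black has 2 legal replies: Kg8, Kxg7.
In check but a legal move exists → not checkmate.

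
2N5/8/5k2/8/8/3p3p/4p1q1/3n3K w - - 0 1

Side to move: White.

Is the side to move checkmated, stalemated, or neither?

White to move; white king on h1.
In check: yes, from the black queen on g2.
King squares — g1: attacked by Qg2; g2: attacked by Ph3; h2: attacked by Qg2.
Legal moves for White: none.
In check with no legal moves → checkmate.

checkmate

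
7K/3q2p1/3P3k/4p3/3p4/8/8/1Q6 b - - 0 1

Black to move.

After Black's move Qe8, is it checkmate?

yes

After Qe8: white king on h8; in check: yes, from the black queen on e8.
King squares — g7: attacked by Kh6; h7: attacked by Kh6; g8: attacked by Qe8.
White has no legal moves → checkmate.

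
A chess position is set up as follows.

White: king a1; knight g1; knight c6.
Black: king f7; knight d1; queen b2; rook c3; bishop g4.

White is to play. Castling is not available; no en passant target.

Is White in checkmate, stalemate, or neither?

checkmate

White to move; white king on a1.
In check: yes, from the black queen on b2.
King squares — b1: attacked by Qb2; a2: attacked by Qb2; b2: attacked by Nd1.
Legal moves for White: none.
In check with no legal moves → checkmate.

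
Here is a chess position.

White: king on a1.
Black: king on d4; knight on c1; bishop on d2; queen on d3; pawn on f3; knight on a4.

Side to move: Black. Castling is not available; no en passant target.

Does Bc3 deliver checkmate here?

After Bc3: white king on a1; in check: yes, from the black bishop on c3.
King squares — b1: attacked by Qd3; a2: attacked by Nc1; b2: attacked by Bc3.
White has no legal moves → checkmate.

yes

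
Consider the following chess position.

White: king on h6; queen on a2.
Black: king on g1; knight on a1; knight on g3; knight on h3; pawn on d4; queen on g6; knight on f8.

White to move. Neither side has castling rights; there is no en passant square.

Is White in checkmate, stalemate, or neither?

White to move; white king on h6.
In check: yes, from the black queen on g6.
King squares — g5: attacked by Nh3; h5: attacked by Ng3; g6: attacked by Nf8; g7: attacked by Qg6; h7: attacked by Qg6.
Legal moves for White: none.
In check with no legal moves → checkmate.

checkmate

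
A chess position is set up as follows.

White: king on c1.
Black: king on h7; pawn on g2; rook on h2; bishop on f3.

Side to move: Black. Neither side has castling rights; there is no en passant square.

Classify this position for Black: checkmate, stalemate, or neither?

neither

Black to move; black king on h7.
In check: no.
Legal moves for Black include: Kh8, Kg8, Kg7, Kh6, Kg6, Ba8, Bb7, Bc6, Bh5, Bd5, Bg4, Be4, Be2, Bd1, Rh6, Rh5, Rh4, Rh3, ... (list truncated; more exist).
Black has legal moves and is not in check → neither.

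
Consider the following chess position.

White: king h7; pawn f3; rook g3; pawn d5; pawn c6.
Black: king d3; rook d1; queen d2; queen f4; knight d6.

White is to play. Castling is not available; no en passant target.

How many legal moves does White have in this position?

13

White to move; king on h7.
In check: no.
Legal moves: Kh8, Kg8, Kg7, Kg6, Rg8, Rg7, Rg6, Rg5, Rg4, Rh3, Rg2, Rg1, c7.
Count: 13.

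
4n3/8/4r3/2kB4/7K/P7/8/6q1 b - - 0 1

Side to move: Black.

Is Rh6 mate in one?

After Rh6: white king on h4; in check: yes, from the black rook on h6.
King squares — g3: attacked by Qg1; h3: attacked by Rh6; g4: attacked by Qg1; g5: attacked by Qg1; h5: attacked by Rh6.
White has no legal moves → checkmate.

yes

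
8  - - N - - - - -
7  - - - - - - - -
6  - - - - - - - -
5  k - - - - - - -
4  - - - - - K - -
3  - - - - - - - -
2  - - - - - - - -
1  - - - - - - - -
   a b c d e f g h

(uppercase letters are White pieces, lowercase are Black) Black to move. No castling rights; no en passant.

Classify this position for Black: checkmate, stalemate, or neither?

neither

Black to move; black king on a5.
In check: no.
Legal moves for Black: Ka6, Kb5, Kb4, Ka4.
Black has 4 legal moves and is not in check → neither.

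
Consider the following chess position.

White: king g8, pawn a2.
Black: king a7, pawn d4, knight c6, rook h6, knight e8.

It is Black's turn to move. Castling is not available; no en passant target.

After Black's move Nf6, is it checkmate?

no

After Nf6: white king on g8; in check: yes, from the black knight on f6.
White has 3 legal replies: Kf8, Kg7, Kf7.
In check but a legal move exists → not checkmate.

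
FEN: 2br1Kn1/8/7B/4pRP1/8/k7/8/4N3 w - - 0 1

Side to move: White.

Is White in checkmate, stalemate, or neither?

White to move; white king on f8.
In check: yes, from the black rook on d8.
King squares — e7: attacked by Ng8; f7: available; g7: available; e8: attacked by Rd8; g8: attacked by Rd8.
Legal moves for White: Kg7, Kf7.
White is in check but has 2 legal moves → neither.

neither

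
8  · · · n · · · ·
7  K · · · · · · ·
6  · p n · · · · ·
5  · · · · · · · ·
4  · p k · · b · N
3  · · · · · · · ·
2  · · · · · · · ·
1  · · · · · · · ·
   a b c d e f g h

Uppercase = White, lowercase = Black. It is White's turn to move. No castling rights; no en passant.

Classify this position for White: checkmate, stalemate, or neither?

neither

White to move; white king on a7.
In check: yes, from the black knight on c6.
King squares — a6: available; b6: available; b7: attacked by Nd8; a8: available; b8: attacked by Bf4.
Legal moves for White: Ka8, Kxb6, Ka6.
White is in check but has 3 legal moves → neither.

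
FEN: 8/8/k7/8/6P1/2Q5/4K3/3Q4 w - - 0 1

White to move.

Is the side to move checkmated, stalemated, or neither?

neither

White to move; white king on e2.
In check: no.
Legal moves for White include: Qh8, Qc8+, Qg7, Qc7, Qf6+, Qc6+, Qe5, Qc5, Qa5+, Qcd4, Qc4+, Qb4, Qh3, Qg3, Qf3, Qe3, Qcd3+, Qcb3, ... (list truncated; more exist).
White has legal moves and is not in check → neither.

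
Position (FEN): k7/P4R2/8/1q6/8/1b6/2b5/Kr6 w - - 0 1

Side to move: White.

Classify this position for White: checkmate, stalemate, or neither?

checkmate

White to move; white king on a1.
In check: yes, from the black rook on b1.
King squares — b1: attacked by Bc2; a2: attacked by Bb3; b2: attacked by Rb1.
Legal moves for White: none.
In check with no legal moves → checkmate.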